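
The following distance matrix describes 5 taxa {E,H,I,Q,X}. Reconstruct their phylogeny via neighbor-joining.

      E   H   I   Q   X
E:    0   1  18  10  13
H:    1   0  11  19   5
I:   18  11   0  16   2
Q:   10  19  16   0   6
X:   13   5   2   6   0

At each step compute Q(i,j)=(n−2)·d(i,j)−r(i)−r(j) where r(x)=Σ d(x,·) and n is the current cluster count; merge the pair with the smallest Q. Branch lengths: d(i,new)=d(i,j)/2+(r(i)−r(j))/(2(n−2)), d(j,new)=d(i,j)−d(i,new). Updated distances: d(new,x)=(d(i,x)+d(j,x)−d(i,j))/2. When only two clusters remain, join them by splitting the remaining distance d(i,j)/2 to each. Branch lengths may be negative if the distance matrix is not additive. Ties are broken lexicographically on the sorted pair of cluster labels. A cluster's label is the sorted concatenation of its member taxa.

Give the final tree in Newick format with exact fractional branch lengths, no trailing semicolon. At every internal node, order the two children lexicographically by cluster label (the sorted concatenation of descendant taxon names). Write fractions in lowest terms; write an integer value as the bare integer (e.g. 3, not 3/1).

iteration 1: select E,H (d=1, Q=-75); attach at lengths (3/2, -1/2); label the merged cluster EH
  updated: d(EH,I)=14, d(EH,Q)=14, d(EH,X)=17/2
iteration 2: select EH,Q (d=14, Q=-89/2); attach at lengths (57/8, 55/8); label the merged cluster EHQ
  updated: d(EHQ,I)=8, d(EHQ,X)=1/4
iteration 3: select EHQ,I (d=8, Q=-41/4); attach at lengths (25/8, 39/8); label the merged cluster EHIQ
  updated: d(EHIQ,X)=-23/8
iteration 4: select EHIQ,X (d=-23/8); attach at lengths (-23/16, -23/16); label the merged cluster EHIQX
final tree: ((((E:3/2,H:-1/2):57/8,Q:55/8):25/8,I:39/8):-23/16,X:-23/16)
total length: 161/8

((((E:3/2,H:-1/2):57/8,Q:55/8):25/8,I:39/8):-23/16,X:-23/16)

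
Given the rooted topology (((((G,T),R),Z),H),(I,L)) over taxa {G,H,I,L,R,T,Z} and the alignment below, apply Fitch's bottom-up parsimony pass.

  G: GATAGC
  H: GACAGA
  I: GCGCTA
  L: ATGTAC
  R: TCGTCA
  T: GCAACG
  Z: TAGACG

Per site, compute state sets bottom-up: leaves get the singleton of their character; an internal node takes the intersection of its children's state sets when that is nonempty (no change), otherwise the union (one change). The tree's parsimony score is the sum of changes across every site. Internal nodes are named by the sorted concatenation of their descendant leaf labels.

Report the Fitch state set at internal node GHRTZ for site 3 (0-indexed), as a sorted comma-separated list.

A

site 0, node GT: G={G} ∩ T={G} → {G} (+0)
site 0, node GRT: GT={G} ∪ R={T} → {G,T} (+1)
site 0, node GRTZ: GRT={G,T} ∩ Z={T} → {T} (+0)
site 0, node GHRTZ: GRTZ={T} ∪ H={G} → {G,T} (+1)
site 0, node IL: I={G} ∪ L={A} → {A,G} (+1)
site 0, node GHILRTZ: GHRTZ={G,T} ∩ IL={A,G} → {G} (+0)
site 1, node GT: G={A} ∪ T={C} → {A,C} (+1)
site 1, node GRT: GT={A,C} ∩ R={C} → {C} (+0)
site 1, node GRTZ: GRT={C} ∪ Z={A} → {A,C} (+1)
site 1, node GHRTZ: GRTZ={A,C} ∩ H={A} → {A} (+0)
site 1, node IL: I={C} ∪ L={T} → {C,T} (+1)
site 1, node GHILRTZ: GHRTZ={A} ∪ IL={C,T} → {A,C,T} (+1)
site 2, node GT: G={T} ∪ T={A} → {A,T} (+1)
site 2, node GRT: GT={A,T} ∪ R={G} → {A,G,T} (+1)
site 2, node GRTZ: GRT={A,G,T} ∩ Z={G} → {G} (+0)
site 2, node GHRTZ: GRTZ={G} ∪ H={C} → {C,G} (+1)
site 2, node IL: I={G} ∩ L={G} → {G} (+0)
site 2, node GHILRTZ: GHRTZ={C,G} ∩ IL={G} → {G} (+0)
site 3, node GT: G={A} ∩ T={A} → {A} (+0)
site 3, node GRT: GT={A} ∪ R={T} → {A,T} (+1)
site 3, node GRTZ: GRT={A,T} ∩ Z={A} → {A} (+0)
site 3, node GHRTZ: GRTZ={A} ∩ H={A} → {A} (+0)
site 3, node IL: I={C} ∪ L={T} → {C,T} (+1)
site 3, node GHILRTZ: GHRTZ={A} ∪ IL={C,T} → {A,C,T} (+1)
site 4, node GT: G={G} ∪ T={C} → {C,G} (+1)
site 4, node GRT: GT={C,G} ∩ R={C} → {C} (+0)
site 4, node GRTZ: GRT={C} ∩ Z={C} → {C} (+0)
site 4, node GHRTZ: GRTZ={C} ∪ H={G} → {C,G} (+1)
site 4, node IL: I={T} ∪ L={A} → {A,T} (+1)
site 4, node GHILRTZ: GHRTZ={C,G} ∪ IL={A,T} → {A,C,G,T} (+1)
site 5, node GT: G={C} ∪ T={G} → {C,G} (+1)
site 5, node GRT: GT={C,G} ∪ R={A} → {A,C,G} (+1)
site 5, node GRTZ: GRT={A,C,G} ∩ Z={G} → {G} (+0)
site 5, node GHRTZ: GRTZ={G} ∪ H={A} → {A,G} (+1)
site 5, node IL: I={A} ∪ L={C} → {A,C} (+1)
site 5, node GHILRTZ: GHRTZ={A,G} ∩ IL={A,C} → {A} (+0)
per-site changes: [3, 4, 3, 3, 4, 4]; total = 21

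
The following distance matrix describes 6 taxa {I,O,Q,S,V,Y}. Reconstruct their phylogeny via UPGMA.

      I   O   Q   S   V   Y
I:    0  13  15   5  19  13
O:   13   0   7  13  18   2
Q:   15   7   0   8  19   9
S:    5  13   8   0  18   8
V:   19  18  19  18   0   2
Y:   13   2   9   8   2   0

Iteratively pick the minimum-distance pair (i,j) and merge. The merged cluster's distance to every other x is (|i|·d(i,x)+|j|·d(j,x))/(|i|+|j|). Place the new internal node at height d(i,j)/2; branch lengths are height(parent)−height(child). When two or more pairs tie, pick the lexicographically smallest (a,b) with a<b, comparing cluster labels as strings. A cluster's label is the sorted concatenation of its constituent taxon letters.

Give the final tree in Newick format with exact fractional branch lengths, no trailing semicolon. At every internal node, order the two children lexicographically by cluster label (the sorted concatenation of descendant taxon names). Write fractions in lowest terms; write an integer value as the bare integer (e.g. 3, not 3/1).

(((I:5/2,S:5/2):10/3,((O:1,Y:1):3,Q:4):11/6):53/30,V:38/5)

step 1: merge (O,Y) at d=2; branch lengths O→1, Y→1; new cluster OY
  updated: d(I,OY)=13, d(OY,Q)=8, d(OY,S)=21/2, d(OY,V)=10
step 2: merge (I,S) at d=5; branch lengths I→5/2, S→5/2; new cluster IS
  updated: d(IS,OY)=47/4, d(IS,Q)=23/2, d(IS,V)=37/2
step 3: merge (OY,Q) at d=8; branch lengths OY→3, Q→4; new cluster OQY
  updated: d(IS,OQY)=35/3, d(OQY,V)=13
step 4: merge (IS,OQY) at d=35/3; branch lengths IS→10/3, OQY→11/6; new cluster IOQSY
  updated: d(IOQSY,V)=76/5
step 5: merge (IOQSY,V) at d=76/5; branch lengths IOQSY→53/30, V→38/5; new cluster IOQSVY
final tree: (((I:5/2,S:5/2):10/3,((O:1,Y:1):3,Q:4):11/6):53/30,V:38/5)
total length: 428/15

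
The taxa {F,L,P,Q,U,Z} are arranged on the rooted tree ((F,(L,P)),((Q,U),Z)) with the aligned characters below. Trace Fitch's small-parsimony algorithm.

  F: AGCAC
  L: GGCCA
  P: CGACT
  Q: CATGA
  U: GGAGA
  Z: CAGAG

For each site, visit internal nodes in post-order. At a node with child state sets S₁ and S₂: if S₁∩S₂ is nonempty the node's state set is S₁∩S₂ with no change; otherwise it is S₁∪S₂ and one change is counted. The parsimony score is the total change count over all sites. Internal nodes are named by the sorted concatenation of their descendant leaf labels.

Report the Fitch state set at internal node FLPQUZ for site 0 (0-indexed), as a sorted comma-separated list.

site 0, node LP: L={G} ∪ P={C} → {C,G} (+1)
site 0, node FLP: F={A} ∪ LP={C,G} → {A,C,G} (+1)
site 0, node QU: Q={C} ∪ U={G} → {C,G} (+1)
site 0, node QUZ: QU={C,G} ∩ Z={C} → {C} (+0)
site 0, node FLPQUZ: FLP={A,C,G} ∩ QUZ={C} → {C} (+0)
site 1, node LP: L={G} ∩ P={G} → {G} (+0)
site 1, node FLP: F={G} ∩ LP={G} → {G} (+0)
site 1, node QU: Q={A} ∪ U={G} → {A,G} (+1)
site 1, node QUZ: QU={A,G} ∩ Z={A} → {A} (+0)
site 1, node FLPQUZ: FLP={G} ∪ QUZ={A} → {A,G} (+1)
site 2, node LP: L={C} ∪ P={A} → {A,C} (+1)
site 2, node FLP: F={C} ∩ LP={A,C} → {C} (+0)
site 2, node QU: Q={T} ∪ U={A} → {A,T} (+1)
site 2, node QUZ: QU={A,T} ∪ Z={G} → {A,G,T} (+1)
site 2, node FLPQUZ: FLP={C} ∪ QUZ={A,G,T} → {A,C,G,T} (+1)
site 3, node LP: L={C} ∩ P={C} → {C} (+0)
site 3, node FLP: F={A} ∪ LP={C} → {A,C} (+1)
site 3, node QU: Q={G} ∩ U={G} → {G} (+0)
site 3, node QUZ: QU={G} ∪ Z={A} → {A,G} (+1)
site 3, node FLPQUZ: FLP={A,C} ∩ QUZ={A,G} → {A} (+0)
site 4, node LP: L={A} ∪ P={T} → {A,T} (+1)
site 4, node FLP: F={C} ∪ LP={A,T} → {A,C,T} (+1)
site 4, node QU: Q={A} ∩ U={A} → {A} (+0)
site 4, node QUZ: QU={A} ∪ Z={G} → {A,G} (+1)
site 4, node FLPQUZ: FLP={A,C,T} ∩ QUZ={A,G} → {A} (+0)
per-site changes: [3, 2, 4, 2, 3]; total = 14

C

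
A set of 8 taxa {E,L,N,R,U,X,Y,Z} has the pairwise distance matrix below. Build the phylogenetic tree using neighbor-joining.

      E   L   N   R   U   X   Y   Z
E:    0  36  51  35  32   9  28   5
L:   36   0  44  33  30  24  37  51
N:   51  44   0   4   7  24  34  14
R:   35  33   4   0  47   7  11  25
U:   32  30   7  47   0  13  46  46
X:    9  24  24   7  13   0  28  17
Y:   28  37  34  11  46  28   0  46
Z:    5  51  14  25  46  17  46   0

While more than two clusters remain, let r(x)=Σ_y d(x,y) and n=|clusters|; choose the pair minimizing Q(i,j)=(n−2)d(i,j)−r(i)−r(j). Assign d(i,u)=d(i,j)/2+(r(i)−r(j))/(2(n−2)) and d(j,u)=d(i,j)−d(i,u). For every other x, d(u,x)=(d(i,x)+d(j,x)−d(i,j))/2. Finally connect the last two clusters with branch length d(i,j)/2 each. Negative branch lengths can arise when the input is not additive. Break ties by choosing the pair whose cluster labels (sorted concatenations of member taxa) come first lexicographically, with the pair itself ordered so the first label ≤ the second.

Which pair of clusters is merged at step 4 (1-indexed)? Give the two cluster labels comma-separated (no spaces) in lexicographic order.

EZ,X

step 1: merge (E,Z) at d=5, Q=-370; branch lengths E→11/6, Z→19/6; new cluster EZ
  updated: d(EZ,L)=41, d(EZ,N)=30, d(EZ,R)=55/2, d(EZ,U)=73/2, d(EZ,X)=21/2, d(EZ,Y)=69/2
step 2: merge (N,U) at d=7, Q=-575/2; branch lengths N→-3/20, U→143/20; new cluster NU
  updated: d(EZ,NU)=119/4, d(L,NU)=67/2, d(NU,R)=22, d(NU,X)=15, d(NU,Y)=73/2
step 3: merge (R,Y) at d=11, Q=-407/2; branch lengths R→-5/16, Y→181/16; new cluster RY
  updated: d(EZ,RY)=51/2, d(L,RY)=59/2, d(NU,RY)=95/4, d(RY,X)=12
step 4: merge (EZ,X) at d=21/2, Q=-547/4; branch lengths EZ→307/24, X→-55/24; new cluster EXZ
  updated: d(EXZ,L)=109/4, d(EXZ,NU)=137/8, d(EXZ,RY)=27/2
step 5: merge (EXZ,NU) at d=137/8, Q=-98; branch lengths EXZ→71/16, NU→203/16; new cluster ENUXZ
  updated: d(ENUXZ,L)=349/16, d(ENUXZ,RY)=161/16
step 6: merge (ENUXZ,L) at d=349/16, Q=-491/8; branch lengths ENUXZ→19/16, L→165/8; new cluster ELNUXZ
  updated: d(ELNUXZ,RY)=71/8
step 7: merge (ELNUXZ,RY) at d=71/8; branch lengths ELNUXZ→71/16, RY→71/16; new cluster ELNRUXYZ
final tree: (((((E:11/6,Z:19/6):307/24,X:-55/24):71/16,(N:-3/20,U:143/20):203/16):19/16,L:165/8):71/16,(R:-5/16,Y:181/16):71/16)
total length: 1301/16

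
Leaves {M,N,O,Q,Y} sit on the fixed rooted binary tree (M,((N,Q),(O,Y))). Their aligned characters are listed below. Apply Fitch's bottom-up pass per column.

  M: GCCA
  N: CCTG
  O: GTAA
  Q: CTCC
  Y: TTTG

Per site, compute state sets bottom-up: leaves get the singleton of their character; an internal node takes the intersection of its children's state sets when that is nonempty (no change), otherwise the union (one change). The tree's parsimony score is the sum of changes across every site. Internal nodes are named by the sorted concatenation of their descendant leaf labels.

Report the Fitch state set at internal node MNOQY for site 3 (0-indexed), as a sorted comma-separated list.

NQ@0: {C} ∩ {C} = {C} (intersection, +0)
OY@0: {G} ∪ {T} = {G,T} (union, +1)
NOQY@0: {C} ∪ {G,T} = {C,G,T} (union, +1)
MNOQY@0: {G} ∩ {C,G,T} = {G} (intersection, +0)
NQ@1: {C} ∪ {T} = {C,T} (union, +1)
OY@1: {T} ∩ {T} = {T} (intersection, +0)
NOQY@1: {C,T} ∩ {T} = {T} (intersection, +0)
MNOQY@1: {C} ∪ {T} = {C,T} (union, +1)
NQ@2: {T} ∪ {C} = {C,T} (union, +1)
OY@2: {A} ∪ {T} = {A,T} (union, +1)
NOQY@2: {C,T} ∩ {A,T} = {T} (intersection, +0)
MNOQY@2: {C} ∪ {T} = {C,T} (union, +1)
NQ@3: {G} ∪ {C} = {C,G} (union, +1)
OY@3: {A} ∪ {G} = {A,G} (union, +1)
NOQY@3: {C,G} ∩ {A,G} = {G} (intersection, +0)
MNOQY@3: {A} ∪ {G} = {A,G} (union, +1)
per-site changes: [2, 2, 3, 3]; total = 10

A,G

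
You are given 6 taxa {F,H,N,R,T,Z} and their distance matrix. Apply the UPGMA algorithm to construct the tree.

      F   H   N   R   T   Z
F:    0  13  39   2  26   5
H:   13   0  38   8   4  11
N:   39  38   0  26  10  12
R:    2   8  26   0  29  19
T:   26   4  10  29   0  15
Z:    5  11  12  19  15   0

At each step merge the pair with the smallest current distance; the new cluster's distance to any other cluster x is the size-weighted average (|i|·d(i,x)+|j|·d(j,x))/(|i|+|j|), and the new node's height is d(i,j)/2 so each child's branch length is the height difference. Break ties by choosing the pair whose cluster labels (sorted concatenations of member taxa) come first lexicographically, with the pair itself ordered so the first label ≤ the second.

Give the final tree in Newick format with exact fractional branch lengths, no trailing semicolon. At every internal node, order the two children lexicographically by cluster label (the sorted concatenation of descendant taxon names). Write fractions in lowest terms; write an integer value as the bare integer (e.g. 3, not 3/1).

((((F:1,R:1):5,Z:6):5/2,(H:2,T:2):13/2):4,N:25/2)

step 1: merge (F,R) at d=2; branch lengths F→1, R→1; new cluster FR
  updated: d(FR,H)=21/2, d(FR,N)=65/2, d(FR,T)=55/2, d(FR,Z)=12
step 2: merge (H,T) at d=4; branch lengths H→2, T→2; new cluster HT
  updated: d(FR,HT)=19, d(HT,N)=24, d(HT,Z)=13
step 3: merge (FR,Z) at d=12; branch lengths FR→5, Z→6; new cluster FRZ
  updated: d(FRZ,HT)=17, d(FRZ,N)=77/3
step 4: merge (FRZ,HT) at d=17; branch lengths FRZ→5/2, HT→13/2; new cluster FHRTZ
  updated: d(FHRTZ,N)=25
step 5: merge (FHRTZ,N) at d=25; branch lengths FHRTZ→4, N→25/2; new cluster FHNRTZ
final tree: ((((F:1,R:1):5,Z:6):5/2,(H:2,T:2):13/2):4,N:25/2)
total length: 85/2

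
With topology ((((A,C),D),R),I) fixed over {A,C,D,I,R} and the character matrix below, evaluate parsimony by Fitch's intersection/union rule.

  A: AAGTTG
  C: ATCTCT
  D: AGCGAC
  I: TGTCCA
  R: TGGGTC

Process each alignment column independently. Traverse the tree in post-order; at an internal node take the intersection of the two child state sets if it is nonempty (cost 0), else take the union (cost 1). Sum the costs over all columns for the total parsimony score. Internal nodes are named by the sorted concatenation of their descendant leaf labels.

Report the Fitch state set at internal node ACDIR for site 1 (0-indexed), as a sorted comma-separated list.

G

site 0, node AC: A={A} ∩ C={A} → {A} (+0)
site 0, node ACD: AC={A} ∩ D={A} → {A} (+0)
site 0, node ACDR: ACD={A} ∪ R={T} → {A,T} (+1)
site 0, node ACDIR: ACDR={A,T} ∩ I={T} → {T} (+0)
site 1, node AC: A={A} ∪ C={T} → {A,T} (+1)
site 1, node ACD: AC={A,T} ∪ D={G} → {A,G,T} (+1)
site 1, node ACDR: ACD={A,G,T} ∩ R={G} → {G} (+0)
site 1, node ACDIR: ACDR={G} ∩ I={G} → {G} (+0)
site 2, node AC: A={G} ∪ C={C} → {C,G} (+1)
site 2, node ACD: AC={C,G} ∩ D={C} → {C} (+0)
site 2, node ACDR: ACD={C} ∪ R={G} → {C,G} (+1)
site 2, node ACDIR: ACDR={C,G} ∪ I={T} → {C,G,T} (+1)
site 3, node AC: A={T} ∩ C={T} → {T} (+0)
site 3, node ACD: AC={T} ∪ D={G} → {G,T} (+1)
site 3, node ACDR: ACD={G,T} ∩ R={G} → {G} (+0)
site 3, node ACDIR: ACDR={G} ∪ I={C} → {C,G} (+1)
site 4, node AC: A={T} ∪ C={C} → {C,T} (+1)
site 4, node ACD: AC={C,T} ∪ D={A} → {A,C,T} (+1)
site 4, node ACDR: ACD={A,C,T} ∩ R={T} → {T} (+0)
site 4, node ACDIR: ACDR={T} ∪ I={C} → {C,T} (+1)
site 5, node AC: A={G} ∪ C={T} → {G,T} (+1)
site 5, node ACD: AC={G,T} ∪ D={C} → {C,G,T} (+1)
site 5, node ACDR: ACD={C,G,T} ∩ R={C} → {C} (+0)
site 5, node ACDIR: ACDR={C} ∪ I={A} → {A,C} (+1)
per-site changes: [1, 2, 3, 2, 3, 3]; total = 14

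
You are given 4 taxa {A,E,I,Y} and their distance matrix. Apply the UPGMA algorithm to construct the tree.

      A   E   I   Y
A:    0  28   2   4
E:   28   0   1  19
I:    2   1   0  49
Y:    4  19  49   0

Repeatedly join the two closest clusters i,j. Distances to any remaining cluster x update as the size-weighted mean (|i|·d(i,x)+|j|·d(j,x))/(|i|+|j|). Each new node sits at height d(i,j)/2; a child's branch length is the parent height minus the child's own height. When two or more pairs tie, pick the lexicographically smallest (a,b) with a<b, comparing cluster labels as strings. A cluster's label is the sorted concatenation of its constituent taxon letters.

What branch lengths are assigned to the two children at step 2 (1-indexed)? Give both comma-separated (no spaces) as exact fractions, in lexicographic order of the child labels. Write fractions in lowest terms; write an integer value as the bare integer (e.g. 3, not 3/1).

1. join E+I (d=1) ⇒ EI; edges |E|=1/2, |I|=1/2
  updated: d(A,EI)=15, d(EI,Y)=34
2. join A+Y (d=4) ⇒ AY; edges |A|=2, |Y|=2
  updated: d(AY,EI)=49/2
3. join AY+EI (d=49/2) ⇒ AEIY; edges |AY|=41/4, |EI|=47/4
final tree: ((A:2,Y:2):41/4,(E:1/2,I:1/2):47/4)
total length: 27

2,2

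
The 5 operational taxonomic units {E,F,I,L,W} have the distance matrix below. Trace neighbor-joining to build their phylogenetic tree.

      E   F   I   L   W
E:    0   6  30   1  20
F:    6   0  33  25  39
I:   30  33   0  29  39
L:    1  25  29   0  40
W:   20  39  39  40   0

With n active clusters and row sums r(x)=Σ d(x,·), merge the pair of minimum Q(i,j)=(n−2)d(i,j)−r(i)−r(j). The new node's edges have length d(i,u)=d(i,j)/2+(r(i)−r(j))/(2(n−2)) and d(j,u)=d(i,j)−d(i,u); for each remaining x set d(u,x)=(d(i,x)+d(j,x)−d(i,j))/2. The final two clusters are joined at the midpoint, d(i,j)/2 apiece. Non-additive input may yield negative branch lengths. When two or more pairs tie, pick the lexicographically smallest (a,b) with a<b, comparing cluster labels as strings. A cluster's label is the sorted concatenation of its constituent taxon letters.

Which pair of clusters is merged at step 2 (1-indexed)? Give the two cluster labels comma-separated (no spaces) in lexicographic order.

1. join I+W (d=39, Q=-152) ⇒ IW; edges |I|=55/3, |W|=62/3
  updated: d(E,IW)=11/2, d(F,IW)=33/2, d(IW,L)=15
2. join E+L (d=1, Q=-103/2) ⇒ EL; edges |E|=-53/8, |L|=61/8
  updated: d(EL,F)=15, d(EL,IW)=39/4
3. join EL+F (d=15, Q=-165/4) ⇒ EFL; edges |EL|=33/8, |F|=87/8
  updated: d(EFL,IW)=45/8
4. join EFL+IW (d=45/8) ⇒ EFILW; edges |EFL|=45/16, |IW|=45/16
final tree: (((E:-53/8,L:61/8):33/8,F:87/8):45/16,(I:55/3,W:62/3):45/16)
total length: 485/8

E,L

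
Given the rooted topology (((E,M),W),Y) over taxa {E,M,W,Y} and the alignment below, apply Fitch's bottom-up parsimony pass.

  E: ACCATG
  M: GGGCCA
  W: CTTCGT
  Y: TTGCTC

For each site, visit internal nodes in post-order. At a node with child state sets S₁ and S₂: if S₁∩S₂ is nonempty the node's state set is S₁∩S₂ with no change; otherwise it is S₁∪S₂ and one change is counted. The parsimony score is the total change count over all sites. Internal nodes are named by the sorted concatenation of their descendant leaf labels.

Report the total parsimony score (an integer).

13

[col 0] EM: children E:{A}, M:{G} ∪→ {A,G}; cost 1
[col 0] EMW: children EM:{A,G}, W:{C} ∪→ {A,C,G}; cost 1
[col 0] EMWY: children EMW:{A,C,G}, Y:{T} ∪→ {A,C,G,T}; cost 1
[col 1] EM: children E:{C}, M:{G} ∪→ {C,G}; cost 1
[col 1] EMW: children EM:{C,G}, W:{T} ∪→ {C,G,T}; cost 1
[col 1] EMWY: children EMW:{C,G,T}, Y:{T} ∩→ {T}; cost 0
[col 2] EM: children E:{C}, M:{G} ∪→ {C,G}; cost 1
[col 2] EMW: children EM:{C,G}, W:{T} ∪→ {C,G,T}; cost 1
[col 2] EMWY: children EMW:{C,G,T}, Y:{G} ∩→ {G}; cost 0
[col 3] EM: children E:{A}, M:{C} ∪→ {A,C}; cost 1
[col 3] EMW: children EM:{A,C}, W:{C} ∩→ {C}; cost 0
[col 3] EMWY: children EMW:{C}, Y:{C} ∩→ {C}; cost 0
[col 4] EM: children E:{T}, M:{C} ∪→ {C,T}; cost 1
[col 4] EMW: children EM:{C,T}, W:{G} ∪→ {C,G,T}; cost 1
[col 4] EMWY: children EMW:{C,G,T}, Y:{T} ∩→ {T}; cost 0
[col 5] EM: children E:{G}, M:{A} ∪→ {A,G}; cost 1
[col 5] EMW: children EM:{A,G}, W:{T} ∪→ {A,G,T}; cost 1
[col 5] EMWY: children EMW:{A,G,T}, Y:{C} ∪→ {A,C,G,T}; cost 1
per-site changes: [3, 2, 2, 1, 2, 3]; total = 13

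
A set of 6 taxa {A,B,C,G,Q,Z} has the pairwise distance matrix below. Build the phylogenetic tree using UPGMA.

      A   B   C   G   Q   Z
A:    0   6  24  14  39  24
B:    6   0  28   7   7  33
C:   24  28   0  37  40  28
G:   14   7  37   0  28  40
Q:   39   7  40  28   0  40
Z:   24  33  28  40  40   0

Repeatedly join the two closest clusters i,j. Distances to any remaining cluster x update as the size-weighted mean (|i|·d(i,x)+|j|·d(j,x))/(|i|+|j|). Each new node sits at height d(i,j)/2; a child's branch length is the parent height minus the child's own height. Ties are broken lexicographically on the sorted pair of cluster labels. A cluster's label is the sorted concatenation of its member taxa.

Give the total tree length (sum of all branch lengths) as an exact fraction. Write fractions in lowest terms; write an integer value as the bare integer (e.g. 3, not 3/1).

1. join A+B (d=6) ⇒ AB; edges |A|=3, |B|=3
  updated: d(AB,C)=26, d(AB,G)=21/2, d(AB,Q)=23, d(AB,Z)=57/2
2. join AB+G (d=21/2) ⇒ ABG; edges |AB|=9/4, |G|=21/4
  updated: d(ABG,C)=89/3, d(ABG,Q)=74/3, d(ABG,Z)=97/3
3. join ABG+Q (d=74/3) ⇒ ABGQ; edges |ABG|=85/12, |Q|=37/3
  updated: d(ABGQ,C)=129/4, d(ABGQ,Z)=137/4
4. join C+Z (d=28) ⇒ CZ; edges |C|=14, |Z|=14
  updated: d(ABGQ,CZ)=133/4
5. join ABGQ+CZ (d=133/4) ⇒ ABCGQZ; edges |ABGQ|=103/24, |CZ|=21/8
final tree: ((((A:3,B:3):9/4,G:21/4):85/12,Q:37/3):103/24,(C:14,Z:14):21/8)
total length: 407/6

407/6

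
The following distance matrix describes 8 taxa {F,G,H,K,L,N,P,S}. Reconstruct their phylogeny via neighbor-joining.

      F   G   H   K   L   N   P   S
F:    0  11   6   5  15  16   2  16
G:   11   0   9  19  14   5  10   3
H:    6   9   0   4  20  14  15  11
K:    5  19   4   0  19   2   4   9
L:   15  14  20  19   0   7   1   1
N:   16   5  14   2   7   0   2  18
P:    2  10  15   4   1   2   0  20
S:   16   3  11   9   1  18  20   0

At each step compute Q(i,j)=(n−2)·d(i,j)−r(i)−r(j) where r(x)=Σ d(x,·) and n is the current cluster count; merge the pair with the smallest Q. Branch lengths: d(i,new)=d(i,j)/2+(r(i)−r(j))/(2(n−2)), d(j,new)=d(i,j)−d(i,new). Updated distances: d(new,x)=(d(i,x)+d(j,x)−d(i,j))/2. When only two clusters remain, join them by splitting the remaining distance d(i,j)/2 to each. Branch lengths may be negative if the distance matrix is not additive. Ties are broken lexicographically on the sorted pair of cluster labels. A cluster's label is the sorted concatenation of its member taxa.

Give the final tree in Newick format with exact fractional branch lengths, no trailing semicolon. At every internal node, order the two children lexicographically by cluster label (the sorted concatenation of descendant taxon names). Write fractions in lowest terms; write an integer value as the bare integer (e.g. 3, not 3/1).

(((((F:15/8,H:33/8):37/24,K:-1/24):115/32,P:13/32):43/32,(G:57/20,(L:5/12,S:7/12):103/20):119/32):25/64,N:25/64)

step 1: merge (L,S) at d=1, Q=-149; branch lengths L→5/12, S→7/12; new cluster LS
  updated: d(F,LS)=15, d(G,LS)=8, d(H,LS)=15, d(K,LS)=27/2, d(LS,N)=12, d(LS,P)=10
step 2: merge (G,LS) at d=8, Q=-191/2; branch lengths G→57/20, LS→103/20; new cluster GLS
  updated: d(F,GLS)=9, d(GLS,H)=8, d(GLS,K)=49/4, d(GLS,N)=9/2, d(GLS,P)=6
step 3: merge (F,H) at d=6, Q=-61; branch lengths F→15/8, H→33/8; new cluster FH
  updated: d(FH,GLS)=11/2, d(FH,K)=3/2, d(FH,N)=12, d(FH,P)=11/2
step 4: merge (FH,K) at d=3/2, Q=-159/4; branch lengths FH→37/24, K→-1/24; new cluster FHK
  updated: d(FHK,GLS)=65/8, d(FHK,N)=25/4, d(FHK,P)=4
step 5: merge (FHK,P) at d=4, Q=-179/8; branch lengths FHK→115/32, P→13/32; new cluster FHKP
  updated: d(FHKP,GLS)=81/16, d(FHKP,N)=17/8
step 6: merge (FHKP,GLS) at d=81/16, Q=-187/16; branch lengths FHKP→43/32, GLS→119/32; new cluster FGHKLPS
  updated: d(FGHKLPS,N)=25/32
step 7: merge (FGHKLPS,N) at d=25/32; branch lengths FGHKLPS→25/64, N→25/64; new cluster FGHKLNPS
final tree: (((((F:15/8,H:33/8):37/24,K:-1/24):115/32,P:13/32):43/32,(G:57/20,(L:5/12,S:7/12):103/20):119/32):25/64,N:25/64)
total length: 843/32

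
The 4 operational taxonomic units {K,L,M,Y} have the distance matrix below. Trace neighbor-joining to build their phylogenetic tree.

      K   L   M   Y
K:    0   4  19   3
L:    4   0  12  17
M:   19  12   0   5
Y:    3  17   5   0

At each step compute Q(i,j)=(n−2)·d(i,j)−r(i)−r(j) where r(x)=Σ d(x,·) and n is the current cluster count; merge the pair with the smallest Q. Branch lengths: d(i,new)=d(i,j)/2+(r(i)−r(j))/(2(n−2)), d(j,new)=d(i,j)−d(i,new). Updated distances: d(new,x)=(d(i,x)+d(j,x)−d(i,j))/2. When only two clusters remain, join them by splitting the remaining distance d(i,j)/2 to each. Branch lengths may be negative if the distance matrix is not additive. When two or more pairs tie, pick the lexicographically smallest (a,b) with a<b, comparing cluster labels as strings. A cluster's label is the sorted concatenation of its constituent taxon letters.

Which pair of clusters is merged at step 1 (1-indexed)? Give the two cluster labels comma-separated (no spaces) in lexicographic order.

K,L

1. join K+L (d=4, Q=-51) ⇒ KL; edges |K|=1/4, |L|=15/4
  updated: d(KL,M)=27/2, d(KL,Y)=8
2. join KL+M (d=27/2, Q=-53/2) ⇒ KLM; edges |KL|=33/4, |M|=21/4
  updated: d(KLM,Y)=-1/4
3. join KLM+Y (d=-1/4) ⇒ KLMY; edges |KLM|=-1/8, |Y|=-1/8
final tree: (((K:1/4,L:15/4):33/4,M:21/4):-1/8,Y:-1/8)
total length: 69/4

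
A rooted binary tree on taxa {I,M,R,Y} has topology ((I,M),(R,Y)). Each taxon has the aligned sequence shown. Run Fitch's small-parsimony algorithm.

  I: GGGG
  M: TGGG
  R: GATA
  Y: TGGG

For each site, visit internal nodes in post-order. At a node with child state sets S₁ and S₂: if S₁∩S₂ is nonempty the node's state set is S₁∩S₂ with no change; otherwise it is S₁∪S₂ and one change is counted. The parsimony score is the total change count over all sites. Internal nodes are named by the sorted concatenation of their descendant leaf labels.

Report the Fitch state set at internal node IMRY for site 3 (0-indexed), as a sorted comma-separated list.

G

site 0, node IM: I={G} ∪ M={T} → {G,T} (+1)
site 0, node RY: R={G} ∪ Y={T} → {G,T} (+1)
site 0, node IMRY: IM={G,T} ∩ RY={G,T} → {G,T} (+0)
site 1, node IM: I={G} ∩ M={G} → {G} (+0)
site 1, node RY: R={A} ∪ Y={G} → {A,G} (+1)
site 1, node IMRY: IM={G} ∩ RY={A,G} → {G} (+0)
site 2, node IM: I={G} ∩ M={G} → {G} (+0)
site 2, node RY: R={T} ∪ Y={G} → {G,T} (+1)
site 2, node IMRY: IM={G} ∩ RY={G,T} → {G} (+0)
site 3, node IM: I={G} ∩ M={G} → {G} (+0)
site 3, node RY: R={A} ∪ Y={G} → {A,G} (+1)
site 3, node IMRY: IM={G} ∩ RY={A,G} → {G} (+0)
per-site changes: [2, 1, 1, 1]; total = 5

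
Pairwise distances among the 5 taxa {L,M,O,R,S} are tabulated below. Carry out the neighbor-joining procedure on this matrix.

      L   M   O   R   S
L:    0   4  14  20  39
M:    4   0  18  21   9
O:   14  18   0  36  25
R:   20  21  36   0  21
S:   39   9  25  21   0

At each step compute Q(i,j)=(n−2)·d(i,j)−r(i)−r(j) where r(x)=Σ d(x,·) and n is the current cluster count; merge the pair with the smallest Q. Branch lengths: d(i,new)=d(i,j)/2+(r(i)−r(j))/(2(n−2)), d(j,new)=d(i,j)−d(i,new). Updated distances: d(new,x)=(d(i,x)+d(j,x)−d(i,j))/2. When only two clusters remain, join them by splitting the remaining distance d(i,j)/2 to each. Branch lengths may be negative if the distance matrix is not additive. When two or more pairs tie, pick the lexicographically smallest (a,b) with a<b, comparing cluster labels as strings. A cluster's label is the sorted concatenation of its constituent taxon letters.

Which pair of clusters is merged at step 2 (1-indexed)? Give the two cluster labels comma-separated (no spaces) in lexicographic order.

step 1: merge (R,S) at d=21, Q=-129; branch lengths R→67/6, S→59/6; new cluster RS
  updated: d(L,RS)=19, d(M,RS)=9/2, d(O,RS)=20
step 2: merge (L,O) at d=14, Q=-61; branch lengths L→13/4, O→43/4; new cluster LO
  updated: d(LO,M)=4, d(LO,RS)=25/2
step 3: merge (LO,M) at d=4, Q=-21; branch lengths LO→6, M→-2; new cluster LMO
  updated: d(LMO,RS)=13/2
step 4: merge (LMO,RS) at d=13/2; branch lengths LMO→13/4, RS→13/4; new cluster LMORS
final tree: (((L:13/4,O:43/4):6,M:-2):13/4,(R:67/6,S:59/6):13/4)
total length: 91/2

L,O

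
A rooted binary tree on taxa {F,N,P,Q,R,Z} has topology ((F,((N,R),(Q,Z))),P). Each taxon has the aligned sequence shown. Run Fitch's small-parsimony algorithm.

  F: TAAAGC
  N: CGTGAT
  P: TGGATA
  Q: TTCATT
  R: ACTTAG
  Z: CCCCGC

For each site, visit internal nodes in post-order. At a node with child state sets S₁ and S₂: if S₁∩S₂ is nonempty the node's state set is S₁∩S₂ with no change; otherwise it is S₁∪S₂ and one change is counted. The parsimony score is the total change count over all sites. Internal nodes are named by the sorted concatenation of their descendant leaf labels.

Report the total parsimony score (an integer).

20

NR@0: {C} ∪ {A} = {A,C} (union, +1)
QZ@0: {T} ∪ {C} = {C,T} (union, +1)
NQRZ@0: {A,C} ∩ {C,T} = {C} (intersection, +0)
FNQRZ@0: {T} ∪ {C} = {C,T} (union, +1)
FNPQRZ@0: {C,T} ∩ {T} = {T} (intersection, +0)
NR@1: {G} ∪ {C} = {C,G} (union, +1)
QZ@1: {T} ∪ {C} = {C,T} (union, +1)
NQRZ@1: {C,G} ∩ {C,T} = {C} (intersection, +0)
FNQRZ@1: {A} ∪ {C} = {A,C} (union, +1)
FNPQRZ@1: {A,C} ∪ {G} = {A,C,G} (union, +1)
NR@2: {T} ∩ {T} = {T} (intersection, +0)
QZ@2: {C} ∩ {C} = {C} (intersection, +0)
NQRZ@2: {T} ∪ {C} = {C,T} (union, +1)
FNQRZ@2: {A} ∪ {C,T} = {A,C,T} (union, +1)
FNPQRZ@2: {A,C,T} ∪ {G} = {A,C,G,T} (union, +1)
NR@3: {G} ∪ {T} = {G,T} (union, +1)
QZ@3: {A} ∪ {C} = {A,C} (union, +1)
NQRZ@3: {G,T} ∪ {A,C} = {A,C,G,T} (union, +1)
FNQRZ@3: {A} ∩ {A,C,G,T} = {A} (intersection, +0)
FNPQRZ@3: {A} ∩ {A} = {A} (intersection, +0)
NR@4: {A} ∩ {A} = {A} (intersection, +0)
QZ@4: {T} ∪ {G} = {G,T} (union, +1)
NQRZ@4: {A} ∪ {G,T} = {A,G,T} (union, +1)
FNQRZ@4: {G} ∩ {A,G,T} = {G} (intersection, +0)
FNPQRZ@4: {G} ∪ {T} = {G,T} (union, +1)
NR@5: {T} ∪ {G} = {G,T} (union, +1)
QZ@5: {T} ∪ {C} = {C,T} (union, +1)
NQRZ@5: {G,T} ∩ {C,T} = {T} (intersection, +0)
FNQRZ@5: {C} ∪ {T} = {C,T} (union, +1)
FNPQRZ@5: {C,T} ∪ {A} = {A,C,T} (union, +1)
per-site changes: [3, 4, 3, 3, 3, 4]; total = 20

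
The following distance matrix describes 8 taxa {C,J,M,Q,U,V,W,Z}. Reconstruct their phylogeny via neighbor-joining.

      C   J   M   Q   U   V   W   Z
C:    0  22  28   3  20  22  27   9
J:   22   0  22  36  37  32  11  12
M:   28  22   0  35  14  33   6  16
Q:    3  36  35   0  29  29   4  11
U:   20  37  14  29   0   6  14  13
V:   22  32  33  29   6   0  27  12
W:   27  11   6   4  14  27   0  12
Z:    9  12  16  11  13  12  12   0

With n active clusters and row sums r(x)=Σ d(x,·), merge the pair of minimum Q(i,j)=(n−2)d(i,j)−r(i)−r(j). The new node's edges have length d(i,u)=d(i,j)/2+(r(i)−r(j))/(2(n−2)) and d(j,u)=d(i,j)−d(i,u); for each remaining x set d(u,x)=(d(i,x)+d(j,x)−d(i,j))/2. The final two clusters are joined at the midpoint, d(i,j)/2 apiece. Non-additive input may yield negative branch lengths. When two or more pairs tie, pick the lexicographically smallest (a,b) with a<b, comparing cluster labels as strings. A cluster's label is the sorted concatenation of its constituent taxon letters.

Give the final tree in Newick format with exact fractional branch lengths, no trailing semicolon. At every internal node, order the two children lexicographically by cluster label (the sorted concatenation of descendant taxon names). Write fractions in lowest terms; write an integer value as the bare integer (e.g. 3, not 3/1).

iteration 1: select C,Q (d=3, Q=-260); attach at lengths (1/6, 17/6); label the merged cluster CQ
  updated: d(CQ,J)=55/2, d(CQ,M)=30, d(CQ,U)=23, d(CQ,V)=24, d(CQ,W)=14, d(CQ,Z)=17/2
iteration 2: select U,V (d=6, Q=-211); attach at lengths (3/10, 57/10); label the merged cluster UV
  updated: d(CQ,UV)=41/2, d(J,UV)=63/2, d(M,UV)=41/2, d(UV,W)=35/2, d(UV,Z)=19/2
iteration 3: select M,W (d=6, Q=-131); attach at lengths (29/4, -5/4); label the merged cluster MW
  updated: d(CQ,MW)=19, d(J,MW)=27/2, d(MW,UV)=16, d(MW,Z)=11
iteration 4: select J,MW (d=27/2, Q=-207/2); attach at lengths (131/12, 31/12); label the merged cluster JMW
  updated: d(CQ,JMW)=33/2, d(JMW,UV)=17, d(JMW,Z)=19/4
iteration 5: select CQ,UV (d=41/2, Q=-103/2); attach at lengths (79/8, 85/8); label the merged cluster CQUV
  updated: d(CQUV,JMW)=13/2, d(CQUV,Z)=-5/4
iteration 6: select CQUV,JMW (d=13/2, Q=-10); attach at lengths (1/4, 25/4); label the merged cluster CJMQUVW
  updated: d(CJMQUVW,Z)=-3/2
iteration 7: select CJMQUVW,Z (d=-3/2); attach at lengths (-3/4, -3/4); label the merged cluster CJMQUVWZ
final tree: ((((C:1/6,Q:17/6):79/8,(U:3/10,V:57/10):85/8):1/4,(J:131/12,(M:29/4,W:-5/4):31/12):25/4):-3/4,Z:-3/4)
total length: 54

((((C:1/6,Q:17/6):79/8,(U:3/10,V:57/10):85/8):1/4,(J:131/12,(M:29/4,W:-5/4):31/12):25/4):-3/4,Z:-3/4)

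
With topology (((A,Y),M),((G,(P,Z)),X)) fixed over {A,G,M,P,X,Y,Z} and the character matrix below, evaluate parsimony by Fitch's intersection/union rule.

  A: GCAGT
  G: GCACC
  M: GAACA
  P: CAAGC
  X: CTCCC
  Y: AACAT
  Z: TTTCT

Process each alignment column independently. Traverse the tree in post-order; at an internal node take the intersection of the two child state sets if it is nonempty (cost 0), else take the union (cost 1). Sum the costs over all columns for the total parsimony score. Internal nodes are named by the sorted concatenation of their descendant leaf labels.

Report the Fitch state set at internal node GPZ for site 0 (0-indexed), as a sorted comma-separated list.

C,G,T

[col 0] AY: children A:{G}, Y:{A} ∪→ {A,G}; cost 1
[col 0] AMY: children AY:{A,G}, M:{G} ∩→ {G}; cost 0
[col 0] PZ: children P:{C}, Z:{T} ∪→ {C,T}; cost 1
[col 0] GPZ: children G:{G}, PZ:{C,T} ∪→ {C,G,T}; cost 1
[col 0] GPXZ: children GPZ:{C,G,T}, X:{C} ∩→ {C}; cost 0
[col 0] AGMPXYZ: children AMY:{G}, GPXZ:{C} ∪→ {C,G}; cost 1
[col 1] AY: children A:{C}, Y:{A} ∪→ {A,C}; cost 1
[col 1] AMY: children AY:{A,C}, M:{A} ∩→ {A}; cost 0
[col 1] PZ: children P:{A}, Z:{T} ∪→ {A,T}; cost 1
[col 1] GPZ: children G:{C}, PZ:{A,T} ∪→ {A,C,T}; cost 1
[col 1] GPXZ: children GPZ:{A,C,T}, X:{T} ∩→ {T}; cost 0
[col 1] AGMPXYZ: children AMY:{A}, GPXZ:{T} ∪→ {A,T}; cost 1
[col 2] AY: children A:{A}, Y:{C} ∪→ {A,C}; cost 1
[col 2] AMY: children AY:{A,C}, M:{A} ∩→ {A}; cost 0
[col 2] PZ: children P:{A}, Z:{T} ∪→ {A,T}; cost 1
[col 2] GPZ: children G:{A}, PZ:{A,T} ∩→ {A}; cost 0
[col 2] GPXZ: children GPZ:{A}, X:{C} ∪→ {A,C}; cost 1
[col 2] AGMPXYZ: children AMY:{A}, GPXZ:{A,C} ∩→ {A}; cost 0
[col 3] AY: children A:{G}, Y:{A} ∪→ {A,G}; cost 1
[col 3] AMY: children AY:{A,G}, M:{C} ∪→ {A,C,G}; cost 1
[col 3] PZ: children P:{G}, Z:{C} ∪→ {C,G}; cost 1
[col 3] GPZ: children G:{C}, PZ:{C,G} ∩→ {C}; cost 0
[col 3] GPXZ: children GPZ:{C}, X:{C} ∩→ {C}; cost 0
[col 3] AGMPXYZ: children AMY:{A,C,G}, GPXZ:{C} ∩→ {C}; cost 0
[col 4] AY: children A:{T}, Y:{T} ∩→ {T}; cost 0
[col 4] AMY: children AY:{T}, M:{A} ∪→ {A,T}; cost 1
[col 4] PZ: children P:{C}, Z:{T} ∪→ {C,T}; cost 1
[col 4] GPZ: children G:{C}, PZ:{C,T} ∩→ {C}; cost 0
[col 4] GPXZ: children GPZ:{C}, X:{C} ∩→ {C}; cost 0
[col 4] AGMPXYZ: children AMY:{A,T}, GPXZ:{C} ∪→ {A,C,T}; cost 1
per-site changes: [4, 4, 3, 3, 3]; total = 17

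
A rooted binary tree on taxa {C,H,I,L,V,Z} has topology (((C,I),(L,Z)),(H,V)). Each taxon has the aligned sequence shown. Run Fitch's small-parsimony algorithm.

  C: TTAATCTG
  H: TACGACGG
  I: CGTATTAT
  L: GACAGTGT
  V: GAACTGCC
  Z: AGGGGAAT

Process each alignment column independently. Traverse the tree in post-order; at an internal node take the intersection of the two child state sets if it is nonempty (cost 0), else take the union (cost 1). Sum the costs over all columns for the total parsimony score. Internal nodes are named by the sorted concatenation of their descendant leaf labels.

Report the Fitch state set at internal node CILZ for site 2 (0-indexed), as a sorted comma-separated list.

CI@0: {T} ∪ {C} = {C,T} (union, +1)
LZ@0: {G} ∪ {A} = {A,G} (union, +1)
CILZ@0: {C,T} ∪ {A,G} = {A,C,G,T} (union, +1)
HV@0: {T} ∪ {G} = {G,T} (union, +1)
CHILVZ@0: {A,C,G,T} ∩ {G,T} = {G,T} (intersection, +0)
CI@1: {T} ∪ {G} = {G,T} (union, +1)
LZ@1: {A} ∪ {G} = {A,G} (union, +1)
CILZ@1: {G,T} ∩ {A,G} = {G} (intersection, +0)
HV@1: {A} ∩ {A} = {A} (intersection, +0)
CHILVZ@1: {G} ∪ {A} = {A,G} (union, +1)
CI@2: {A} ∪ {T} = {A,T} (union, +1)
LZ@2: {C} ∪ {G} = {C,G} (union, +1)
CILZ@2: {A,T} ∪ {C,G} = {A,C,G,T} (union, +1)
HV@2: {C} ∪ {A} = {A,C} (union, +1)
CHILVZ@2: {A,C,G,T} ∩ {A,C} = {A,C} (intersection, +0)
CI@3: {A} ∩ {A} = {A} (intersection, +0)
LZ@3: {A} ∪ {G} = {A,G} (union, +1)
CILZ@3: {A} ∩ {A,G} = {A} (intersection, +0)
HV@3: {G} ∪ {C} = {C,G} (union, +1)
CHILVZ@3: {A} ∪ {C,G} = {A,C,G} (union, +1)
CI@4: {T} ∩ {T} = {T} (intersection, +0)
LZ@4: {G} ∩ {G} = {G} (intersection, +0)
CILZ@4: {T} ∪ {G} = {G,T} (union, +1)
HV@4: {A} ∪ {T} = {A,T} (union, +1)
CHILVZ@4: {G,T} ∩ {A,T} = {T} (intersection, +0)
CI@5: {C} ∪ {T} = {C,T} (union, +1)
LZ@5: {T} ∪ {A} = {A,T} (union, +1)
CILZ@5: {C,T} ∩ {A,T} = {T} (intersection, +0)
HV@5: {C} ∪ {G} = {C,G} (union, +1)
CHILVZ@5: {T} ∪ {C,G} = {C,G,T} (union, +1)
CI@6: {T} ∪ {A} = {A,T} (union, +1)
LZ@6: {G} ∪ {A} = {A,G} (union, +1)
CILZ@6: {A,T} ∩ {A,G} = {A} (intersection, +0)
HV@6: {G} ∪ {C} = {C,G} (union, +1)
CHILVZ@6: {A} ∪ {C,G} = {A,C,G} (union, +1)
CI@7: {G} ∪ {T} = {G,T} (union, +1)
LZ@7: {T} ∩ {T} = {T} (intersection, +0)
CILZ@7: {G,T} ∩ {T} = {T} (intersection, +0)
HV@7: {G} ∪ {C} = {C,G} (union, +1)
CHILVZ@7: {T} ∪ {C,G} = {C,G,T} (union, +1)
per-site changes: [4, 3, 4, 3, 2, 4, 4, 3]; total = 27

A,C,G,T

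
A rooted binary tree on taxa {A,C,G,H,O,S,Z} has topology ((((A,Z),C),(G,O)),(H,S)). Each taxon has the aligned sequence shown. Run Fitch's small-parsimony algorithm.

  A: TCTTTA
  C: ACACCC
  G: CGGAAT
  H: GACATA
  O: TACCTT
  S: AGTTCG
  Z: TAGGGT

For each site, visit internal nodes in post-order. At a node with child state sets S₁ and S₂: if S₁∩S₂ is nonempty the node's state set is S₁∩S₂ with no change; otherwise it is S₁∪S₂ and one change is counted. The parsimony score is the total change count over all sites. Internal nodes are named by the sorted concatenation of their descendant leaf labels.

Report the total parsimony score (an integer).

[col 0] AZ: children A:{T}, Z:{T} ∩→ {T}; cost 0
[col 0] ACZ: children AZ:{T}, C:{A} ∪→ {A,T}; cost 1
[col 0] GO: children G:{C}, O:{T} ∪→ {C,T}; cost 1
[col 0] ACGOZ: children ACZ:{A,T}, GO:{C,T} ∩→ {T}; cost 0
[col 0] HS: children H:{G}, S:{A} ∪→ {A,G}; cost 1
[col 0] ACGHOSZ: children ACGOZ:{T}, HS:{A,G} ∪→ {A,G,T}; cost 1
[col 1] AZ: children A:{C}, Z:{A} ∪→ {A,C}; cost 1
[col 1] ACZ: children AZ:{A,C}, C:{C} ∩→ {C}; cost 0
[col 1] GO: children G:{G}, O:{A} ∪→ {A,G}; cost 1
[col 1] ACGOZ: children ACZ:{C}, GO:{A,G} ∪→ {A,C,G}; cost 1
[col 1] HS: children H:{A}, S:{G} ∪→ {A,G}; cost 1
[col 1] ACGHOSZ: children ACGOZ:{A,C,G}, HS:{A,G} ∩→ {A,G}; cost 0
[col 2] AZ: children A:{T}, Z:{G} ∪→ {G,T}; cost 1
[col 2] ACZ: children AZ:{G,T}, C:{A} ∪→ {A,G,T}; cost 1
[col 2] GO: children G:{G}, O:{C} ∪→ {C,G}; cost 1
[col 2] ACGOZ: children ACZ:{A,G,T}, GO:{C,G} ∩→ {G}; cost 0
[col 2] HS: children H:{C}, S:{T} ∪→ {C,T}; cost 1
[col 2] ACGHOSZ: children ACGOZ:{G}, HS:{C,T} ∪→ {C,G,T}; cost 1
[col 3] AZ: children A:{T}, Z:{G} ∪→ {G,T}; cost 1
[col 3] ACZ: children AZ:{G,T}, C:{C} ∪→ {C,G,T}; cost 1
[col 3] GO: children G:{A}, O:{C} ∪→ {A,C}; cost 1
[col 3] ACGOZ: children ACZ:{C,G,T}, GO:{A,C} ∩→ {C}; cost 0
[col 3] HS: children H:{A}, S:{T} ∪→ {A,T}; cost 1
[col 3] ACGHOSZ: children ACGOZ:{C}, HS:{A,T} ∪→ {A,C,T}; cost 1
[col 4] AZ: children A:{T}, Z:{G} ∪→ {G,T}; cost 1
[col 4] ACZ: children AZ:{G,T}, C:{C} ∪→ {C,G,T}; cost 1
[col 4] GO: children G:{A}, O:{T} ∪→ {A,T}; cost 1
[col 4] ACGOZ: children ACZ:{C,G,T}, GO:{A,T} ∩→ {T}; cost 0
[col 4] HS: children H:{T}, S:{C} ∪→ {C,T}; cost 1
[col 4] ACGHOSZ: children ACGOZ:{T}, HS:{C,T} ∩→ {T}; cost 0
[col 5] AZ: children A:{A}, Z:{T} ∪→ {A,T}; cost 1
[col 5] ACZ: children AZ:{A,T}, C:{C} ∪→ {A,C,T}; cost 1
[col 5] GO: children G:{T}, O:{T} ∩→ {T}; cost 0
[col 5] ACGOZ: children ACZ:{A,C,T}, GO:{T} ∩→ {T}; cost 0
[col 5] HS: children H:{A}, S:{G} ∪→ {A,G}; cost 1
[col 5] ACGHOSZ: children ACGOZ:{T}, HS:{A,G} ∪→ {A,G,T}; cost 1
per-site changes: [4, 4, 5, 5, 4, 4]; total = 26

26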